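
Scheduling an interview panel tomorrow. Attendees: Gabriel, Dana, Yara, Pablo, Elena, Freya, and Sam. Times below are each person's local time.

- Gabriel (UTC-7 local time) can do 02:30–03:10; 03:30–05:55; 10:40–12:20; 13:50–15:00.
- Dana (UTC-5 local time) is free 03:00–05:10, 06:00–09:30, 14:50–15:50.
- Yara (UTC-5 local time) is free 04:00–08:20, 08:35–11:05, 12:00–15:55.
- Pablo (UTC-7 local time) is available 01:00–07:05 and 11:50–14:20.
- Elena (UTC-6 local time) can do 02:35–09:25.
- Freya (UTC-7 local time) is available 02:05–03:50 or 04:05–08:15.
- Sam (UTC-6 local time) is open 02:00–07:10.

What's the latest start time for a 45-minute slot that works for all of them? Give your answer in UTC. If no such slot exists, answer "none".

12:10

Gabriel in UTC: 09:30-10:10, 10:30-12:55, 17:40-19:20, 20:50-22:00 (add 7h to convert from UTC-7).
Dana in UTC: 08:00-10:10, 11:00-14:30, 19:50-20:50 (add 5h to convert from UTC-5).
Yara in UTC: 09:00-13:20, 13:35-16:05, 17:00-20:55 (add 5h to convert from UTC-5).
Pablo in UTC: 08:00-14:05, 18:50-21:20 (add 7h to convert from UTC-7).
Elena in UTC: 08:35-15:25 (add 6h to convert from UTC-6).
Freya in UTC: 09:05-10:50, 11:05-15:15 (add 7h to convert from UTC-7).
Sam in UTC: 08:00-13:10 (add 6h to convert from UTC-6).
Gabriel ∩ Dana: 09:30-10:10, 11:00-12:55.
Gabriel ∩ Dana ∩ Yara: 09:30-10:10, 11:00-12:55.
Gabriel ∩ Dana ∩ Yara ∩ Pablo: 09:30-10:10, 11:00-12:55.
Gabriel ∩ Dana ∩ Yara ∩ Pablo ∩ Elena: 09:30-10:10, 11:00-12:55.
Gabriel ∩ Dana ∩ Yara ∩ Pablo ∩ Elena ∩ Freya: 09:30-10:10, 11:05-12:55.
Gabriel ∩ Dana ∩ Yara ∩ Pablo ∩ Elena ∩ Freya ∩ Sam: 09:30-10:10, 11:05-12:55.
So the common availability across everyone is 09:30-10:10, 11:05-12:55.
The last common window of at least 45 minutes is 11:05-12:55; a 45-minute meeting can start as late as 12:10 and still end by 12:55.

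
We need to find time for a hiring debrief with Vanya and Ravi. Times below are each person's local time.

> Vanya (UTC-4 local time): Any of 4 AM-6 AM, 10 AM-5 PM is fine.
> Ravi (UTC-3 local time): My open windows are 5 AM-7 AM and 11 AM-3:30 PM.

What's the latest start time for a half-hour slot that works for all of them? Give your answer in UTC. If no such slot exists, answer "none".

18:00

Vanya in UTC: 08:00-10:00, 14:00-21:00 (add 4h to convert from UTC-4).
Ravi in UTC: 08:00-10:00, 14:00-18:30 (add 3h to convert from UTC-3).
Vanya ∩ Ravi: 08:00-10:00, 14:00-18:30.
Those are the intersection windows.
The last common window of at least 30 minutes is 14:00-18:30; a 30-minute meeting can start as late as 18:00 and still end by 18:30.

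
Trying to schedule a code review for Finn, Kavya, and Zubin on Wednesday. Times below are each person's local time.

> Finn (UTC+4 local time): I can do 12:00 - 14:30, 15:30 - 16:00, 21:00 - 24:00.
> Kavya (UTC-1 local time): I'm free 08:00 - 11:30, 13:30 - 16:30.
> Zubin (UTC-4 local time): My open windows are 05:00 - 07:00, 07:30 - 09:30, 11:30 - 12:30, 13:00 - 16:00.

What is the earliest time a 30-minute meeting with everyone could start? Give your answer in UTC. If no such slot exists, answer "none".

Finn in UTC: 08:00-10:30, 11:30-12:00, 17:00-20:00 (subtract 4h to convert from UTC+4).
Kavya in UTC: 09:00-12:30, 14:30-17:30 (add 1h to convert from UTC-1).
Zubin in UTC: 09:00-11:00, 11:30-13:30, 15:30-16:30, 17:00-20:00 (add 4h to convert from UTC-4).
Finn ∩ Kavya: 09:00-10:30, 11:30-12:00, 17:00-17:30.
Finn ∩ Kavya ∩ Zubin: 09:00-10:30, 11:30-12:00, 17:00-17:30.
The first common window of at least 30 minutes is 09:00-10:30, so the earliest start is 09:00.

09:00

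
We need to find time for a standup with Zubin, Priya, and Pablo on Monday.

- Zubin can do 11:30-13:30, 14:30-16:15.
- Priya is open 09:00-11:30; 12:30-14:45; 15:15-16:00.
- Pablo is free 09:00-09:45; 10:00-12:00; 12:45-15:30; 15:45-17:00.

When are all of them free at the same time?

Zubin ∩ Priya: 12:30-13:30, 14:30-14:45, 15:15-16:00.
Zubin ∩ Priya ∩ Pablo: 12:45-13:30, 14:30-14:45, 15:15-15:30, 15:45-16:00.
So the common availability across everyone is 12:45-13:30, 14:30-14:45, 15:15-15:30, 15:45-16:00.

12:45-13:30, 14:30-14:45, 15:15-15:30, 15:45-16:00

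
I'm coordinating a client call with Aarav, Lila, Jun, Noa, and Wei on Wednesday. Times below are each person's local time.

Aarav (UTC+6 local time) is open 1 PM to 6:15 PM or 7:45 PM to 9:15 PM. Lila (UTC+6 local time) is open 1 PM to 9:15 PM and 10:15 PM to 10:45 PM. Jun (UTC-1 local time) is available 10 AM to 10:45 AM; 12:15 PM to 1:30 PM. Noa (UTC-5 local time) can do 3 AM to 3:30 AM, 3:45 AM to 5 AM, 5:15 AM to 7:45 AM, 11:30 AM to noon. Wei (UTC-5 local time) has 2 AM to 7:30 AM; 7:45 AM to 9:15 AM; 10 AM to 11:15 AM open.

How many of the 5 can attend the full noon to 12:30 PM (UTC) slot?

Aarav in UTC: 07:00-12:15, 13:45-15:15 (subtract 6h to convert from UTC+6).
Lila in UTC: 07:00-15:15, 16:15-16:45 (subtract 6h to convert from UTC+6).
Jun in UTC: 11:00-11:45, 13:15-14:30 (add 1h to convert from UTC-1).
Noa in UTC: 08:00-08:30, 08:45-10:00, 10:15-12:45, 16:30-17:00 (add 5h to convert from UTC-5).
Wei in UTC: 07:00-12:30, 12:45-14:15, 15:00-16:15 (add 5h to convert from UTC-5).
Lila, Noa, and Wei can make the full 12:00-12:30 slot — that's 3.

3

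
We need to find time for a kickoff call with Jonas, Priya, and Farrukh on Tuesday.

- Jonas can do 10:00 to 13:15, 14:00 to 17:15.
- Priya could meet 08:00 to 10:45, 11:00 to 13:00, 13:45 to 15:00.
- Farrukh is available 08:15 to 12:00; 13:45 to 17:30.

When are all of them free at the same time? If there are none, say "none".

Jonas ∩ Priya: 10:00-10:45, 11:00-13:00, 14:00-15:00.
Jonas ∩ Priya ∩ Farrukh: 10:00-10:45, 11:00-12:00, 14:00-15:00.

10:00-10:45, 11:00-12:00, 14:00-15:00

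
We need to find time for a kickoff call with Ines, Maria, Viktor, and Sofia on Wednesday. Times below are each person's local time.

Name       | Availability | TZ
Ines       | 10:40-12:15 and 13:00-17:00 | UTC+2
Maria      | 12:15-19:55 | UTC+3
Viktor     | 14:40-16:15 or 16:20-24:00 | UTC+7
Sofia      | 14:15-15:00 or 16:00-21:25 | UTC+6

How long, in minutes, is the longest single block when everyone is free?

Ines in UTC: 08:40-10:15, 11:00-15:00 (subtract 2h to convert from UTC+2).
Maria in UTC: 09:15-16:55 (subtract 3h to convert from UTC+3).
Viktor in UTC: 07:40-09:15, 09:20-17:00 (subtract 7h to convert from UTC+7).
Sofia in UTC: 08:15-09:00, 10:00-15:25 (subtract 6h to convert from UTC+6).
Ines ∩ Maria: 09:15-10:15, 11:00-15:00.
Ines ∩ Maria ∩ Viktor: 09:20-10:15, 11:00-15:00.
Ines ∩ Maria ∩ Viktor ∩ Sofia: 10:00-10:15, 11:00-15:00.
So the common availability across everyone is 10:00-10:15, 11:00-15:00.
The longest is 11:00-15:00 at 240 minutes.

240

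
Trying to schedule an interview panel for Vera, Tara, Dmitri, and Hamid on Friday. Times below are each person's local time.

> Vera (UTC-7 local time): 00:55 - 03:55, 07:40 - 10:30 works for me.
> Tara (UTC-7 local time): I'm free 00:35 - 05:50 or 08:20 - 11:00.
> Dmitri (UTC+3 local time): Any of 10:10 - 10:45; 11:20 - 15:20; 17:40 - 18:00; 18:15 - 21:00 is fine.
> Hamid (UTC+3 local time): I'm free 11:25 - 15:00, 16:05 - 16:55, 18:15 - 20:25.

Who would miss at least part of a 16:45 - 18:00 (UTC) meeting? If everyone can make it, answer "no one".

Hamid, Vera

Vera in UTC: 07:55-10:55, 14:40-17:30 (add 7h to convert from UTC-7).
Tara in UTC: 07:35-12:50, 15:20-18:00 (add 7h to convert from UTC-7).
Dmitri in UTC: 07:10-07:45, 08:20-12:20, 14:40-15:00, 15:15-18:00 (subtract 3h to convert from UTC+3).
Hamid in UTC: 08:25-12:00, 13:05-13:55, 15:15-17:25 (subtract 3h to convert from UTC+3).
Vera: not fully free for 16:45-18:00. Tara: free for 16:45-18:00. Dmitri: free for 16:45-18:00. Hamid: not fully free for 16:45-18:00.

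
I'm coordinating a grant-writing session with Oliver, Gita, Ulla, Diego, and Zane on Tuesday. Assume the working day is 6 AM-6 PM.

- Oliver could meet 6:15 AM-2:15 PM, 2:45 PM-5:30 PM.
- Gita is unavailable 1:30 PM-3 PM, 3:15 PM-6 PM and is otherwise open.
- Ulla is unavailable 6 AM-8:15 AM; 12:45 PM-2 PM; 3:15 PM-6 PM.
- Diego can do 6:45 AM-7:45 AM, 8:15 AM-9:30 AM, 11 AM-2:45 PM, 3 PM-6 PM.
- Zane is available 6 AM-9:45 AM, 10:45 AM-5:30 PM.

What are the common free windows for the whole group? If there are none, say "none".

08:15-09:30, 11:00-12:45, 15:00-15:15

Oliver free: 06:15-14:15, 14:45-17:30.
Gita free: 06:00-13:30, 15:00-15:15 (invert busy blocks within the working day).
Ulla free: 08:15-12:45, 14:00-15:15 (invert busy blocks within the working day).
Diego free: 06:45-07:45, 08:15-09:30, 11:00-14:45, 15:00-18:00.
Zane free: 06:00-09:45, 10:45-17:30.
Oliver ∩ Gita: 06:15-13:30, 15:00-15:15.
Oliver ∩ Gita ∩ Ulla: 08:15-12:45, 15:00-15:15.
Oliver ∩ Gita ∩ Ulla ∩ Diego: 08:15-09:30, 11:00-12:45, 15:00-15:15.
Oliver ∩ Gita ∩ Ulla ∩ Diego ∩ Zane: 08:15-09:30, 11:00-12:45, 15:00-15:15.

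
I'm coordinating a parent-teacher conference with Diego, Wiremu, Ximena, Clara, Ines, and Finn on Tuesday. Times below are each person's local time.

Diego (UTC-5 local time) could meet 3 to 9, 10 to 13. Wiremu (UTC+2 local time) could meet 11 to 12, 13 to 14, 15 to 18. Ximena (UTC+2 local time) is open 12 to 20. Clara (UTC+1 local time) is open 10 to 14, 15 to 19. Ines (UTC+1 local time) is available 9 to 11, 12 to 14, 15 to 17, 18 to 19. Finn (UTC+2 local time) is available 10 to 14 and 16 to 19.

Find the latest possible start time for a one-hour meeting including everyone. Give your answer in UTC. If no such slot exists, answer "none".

15:00

Diego in UTC: 08:00-14:00, 15:00-18:00 (add 5h to convert from UTC-5).
Wiremu in UTC: 09:00-10:00, 11:00-12:00, 13:00-16:00 (subtract 2h to convert from UTC+2).
Ximena in UTC: 10:00-18:00 (subtract 2h to convert from UTC+2).
Clara in UTC: 09:00-13:00, 14:00-18:00 (subtract 1h to convert from UTC+1).
Ines in UTC: 08:00-10:00, 11:00-13:00, 14:00-16:00, 17:00-18:00 (subtract 1h to convert from UTC+1).
Finn in UTC: 08:00-12:00, 14:00-17:00 (subtract 2h to convert from UTC+2).
Diego ∩ Wiremu: 09:00-10:00, 11:00-12:00, 13:00-14:00, 15:00-16:00.
Diego ∩ Wiremu ∩ Ximena: 11:00-12:00, 13:00-14:00, 15:00-16:00.
Diego ∩ Wiremu ∩ Ximena ∩ Clara: 11:00-12:00, 15:00-16:00.
Diego ∩ Wiremu ∩ Ximena ∩ Clara ∩ Ines: 11:00-12:00, 15:00-16:00.
Diego ∩ Wiremu ∩ Ximena ∩ Clara ∩ Ines ∩ Finn: 11:00-12:00, 15:00-16:00.
The last common window of at least 60 minutes is 15:00-16:00; a 60-minute meeting can start as late as 15:00 and still end by 16:00.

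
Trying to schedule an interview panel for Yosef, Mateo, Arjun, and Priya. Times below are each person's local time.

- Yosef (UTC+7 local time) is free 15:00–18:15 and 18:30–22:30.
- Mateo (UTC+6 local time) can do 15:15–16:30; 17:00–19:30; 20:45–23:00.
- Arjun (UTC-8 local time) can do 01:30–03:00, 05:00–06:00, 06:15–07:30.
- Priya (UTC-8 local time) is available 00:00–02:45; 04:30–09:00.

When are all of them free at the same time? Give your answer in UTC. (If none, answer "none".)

Yosef in UTC: 08:00-11:15, 11:30-15:30 (subtract 7h to convert from UTC+7).
Mateo in UTC: 09:15-10:30, 11:00-13:30, 14:45-17:00 (subtract 6h to convert from UTC+6).
Arjun in UTC: 09:30-11:00, 13:00-14:00, 14:15-15:30 (add 8h to convert from UTC-8).
Priya in UTC: 08:00-10:45, 12:30-17:00 (add 8h to convert from UTC-8).
Yosef ∩ Mateo: 09:15-10:30, 11:00-11:15, 11:30-13:30, 14:45-15:30.
Yosef ∩ Mateo ∩ Arjun: 09:30-10:30, 13:00-13:30, 14:45-15:30.
Yosef ∩ Mateo ∩ Arjun ∩ Priya: 09:30-10:30, 13:00-13:30, 14:45-15:30.

09:30-10:30, 13:00-13:30, 14:45-15:30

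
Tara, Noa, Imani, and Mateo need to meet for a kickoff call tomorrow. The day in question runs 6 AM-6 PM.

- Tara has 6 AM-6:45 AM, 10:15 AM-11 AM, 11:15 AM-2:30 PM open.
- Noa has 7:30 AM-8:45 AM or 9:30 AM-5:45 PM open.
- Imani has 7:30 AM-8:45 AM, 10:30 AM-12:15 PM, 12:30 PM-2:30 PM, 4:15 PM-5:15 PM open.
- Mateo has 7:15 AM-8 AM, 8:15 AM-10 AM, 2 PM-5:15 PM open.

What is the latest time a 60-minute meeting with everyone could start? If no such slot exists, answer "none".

none

Tara ∩ Noa: 10:15-11:00, 11:15-14:30.
Tara ∩ Noa ∩ Imani: 10:30-11:00, 11:15-12:15, 12:30-14:30.
Tara ∩ Noa ∩ Imani ∩ Mateo: 14:00-14:30.
No common window is at least 60 minutes long.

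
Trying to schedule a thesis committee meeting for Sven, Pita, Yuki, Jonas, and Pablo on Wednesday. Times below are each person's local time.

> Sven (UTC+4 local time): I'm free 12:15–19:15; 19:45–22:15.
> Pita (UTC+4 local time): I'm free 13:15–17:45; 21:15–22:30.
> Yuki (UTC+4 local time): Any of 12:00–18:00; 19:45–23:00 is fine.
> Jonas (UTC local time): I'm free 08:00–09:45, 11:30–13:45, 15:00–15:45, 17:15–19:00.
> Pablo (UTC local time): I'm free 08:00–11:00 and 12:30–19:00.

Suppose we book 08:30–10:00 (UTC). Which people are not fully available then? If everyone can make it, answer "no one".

Sven in UTC: 08:15-15:15, 15:45-18:15 (subtract 4h to convert from UTC+4).
Pita in UTC: 09:15-13:45, 17:15-18:30 (subtract 4h to convert from UTC+4).
Yuki in UTC: 08:00-14:00, 15:45-19:00 (subtract 4h to convert from UTC+4).
Jonas in UTC: 08:00-09:45, 11:30-13:45, 15:00-15:45, 17:15-19:00.
Pablo in UTC: 08:00-11:00, 12:30-19:00.
Sven: free for 08:30-10:00. Pita: not fully free for 08:30-10:00. Yuki: free for 08:30-10:00. Jonas: not fully free for 08:30-10:00. Pablo: free for 08:30-10:00.

Jonas, Pita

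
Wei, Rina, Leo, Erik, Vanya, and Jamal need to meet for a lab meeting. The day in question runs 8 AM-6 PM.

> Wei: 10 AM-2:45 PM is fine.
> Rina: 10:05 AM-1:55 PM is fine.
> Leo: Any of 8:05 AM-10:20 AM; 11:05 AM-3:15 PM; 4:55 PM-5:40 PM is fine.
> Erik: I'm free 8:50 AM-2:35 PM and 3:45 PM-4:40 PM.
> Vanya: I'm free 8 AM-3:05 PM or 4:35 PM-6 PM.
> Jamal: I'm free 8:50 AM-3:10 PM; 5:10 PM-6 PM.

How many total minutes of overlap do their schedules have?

Wei ∩ Rina: 10:05-13:55.
Wei ∩ Rina ∩ Leo: 10:05-10:20, 11:05-13:55.
Wei ∩ Rina ∩ Leo ∩ Erik: 10:05-10:20, 11:05-13:55.
Wei ∩ Rina ∩ Leo ∩ Erik ∩ Vanya: 10:05-10:20, 11:05-13:55.
Wei ∩ Rina ∩ Leo ∩ Erik ∩ Vanya ∩ Jamal: 10:05-10:20, 11:05-13:55.
Summing the common windows: 15 + 170 = 185 minutes.

185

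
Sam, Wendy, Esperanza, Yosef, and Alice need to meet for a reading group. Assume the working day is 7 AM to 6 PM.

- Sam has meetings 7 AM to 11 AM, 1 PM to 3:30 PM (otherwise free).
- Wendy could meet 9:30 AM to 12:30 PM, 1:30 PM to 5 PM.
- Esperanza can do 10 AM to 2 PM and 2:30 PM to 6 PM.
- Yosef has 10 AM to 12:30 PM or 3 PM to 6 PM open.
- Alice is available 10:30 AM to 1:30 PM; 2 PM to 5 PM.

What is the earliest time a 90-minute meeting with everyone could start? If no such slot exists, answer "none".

Sam free: 11:00-13:00, 15:30-18:00 (invert busy blocks within the working day).
Wendy free: 09:30-12:30, 13:30-17:00.
Esperanza free: 10:00-14:00, 14:30-18:00.
Yosef free: 10:00-12:30, 15:00-18:00.
Alice free: 10:30-13:30, 14:00-17:00.
Sam ∩ Wendy: 11:00-12:30, 15:30-17:00.
Sam ∩ Wendy ∩ Esperanza: 11:00-12:30, 15:30-17:00.
Sam ∩ Wendy ∩ Esperanza ∩ Yosef: 11:00-12:30, 15:30-17:00.
Sam ∩ Wendy ∩ Esperanza ∩ Yosef ∩ Alice: 11:00-12:30, 15:30-17:00.
The first common window of at least 90 minutes is 11:00-12:30, so the earliest start is 11:00.

11:00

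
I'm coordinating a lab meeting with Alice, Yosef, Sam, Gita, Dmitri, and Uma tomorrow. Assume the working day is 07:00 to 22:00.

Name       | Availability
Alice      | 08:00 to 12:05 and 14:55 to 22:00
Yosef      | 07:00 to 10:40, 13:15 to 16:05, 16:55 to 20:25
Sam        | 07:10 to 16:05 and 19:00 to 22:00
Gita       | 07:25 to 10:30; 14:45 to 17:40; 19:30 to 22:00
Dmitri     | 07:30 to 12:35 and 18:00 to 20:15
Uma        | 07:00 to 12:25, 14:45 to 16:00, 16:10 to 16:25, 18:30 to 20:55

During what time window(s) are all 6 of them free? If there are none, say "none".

Alice ∩ Yosef: 08:00-10:40, 14:55-16:05, 16:55-20:25.
Alice ∩ Yosef ∩ Sam: 08:00-10:40, 14:55-16:05, 19:00-20:25.
Alice ∩ Yosef ∩ Sam ∩ Gita: 08:00-10:30, 14:55-16:05, 19:30-20:25.
Alice ∩ Yosef ∩ Sam ∩ Gita ∩ Dmitri: 08:00-10:30, 19:30-20:15.
Alice ∩ Yosef ∩ Sam ∩ Gita ∩ Dmitri ∩ Uma: 08:00-10:30, 19:30-20:15.

08:00-10:30, 19:30-20:15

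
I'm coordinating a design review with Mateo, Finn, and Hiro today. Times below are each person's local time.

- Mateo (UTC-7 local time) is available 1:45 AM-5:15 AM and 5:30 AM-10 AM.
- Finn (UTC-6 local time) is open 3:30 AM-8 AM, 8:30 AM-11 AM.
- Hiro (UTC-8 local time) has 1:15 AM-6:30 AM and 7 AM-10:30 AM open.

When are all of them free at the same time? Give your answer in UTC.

09:30-12:15, 12:30-14:00, 15:00-17:00

Mateo in UTC: 08:45-12:15, 12:30-17:00 (add 7h to convert from UTC-7).
Finn in UTC: 09:30-14:00, 14:30-17:00 (add 6h to convert from UTC-6).
Hiro in UTC: 09:15-14:30, 15:00-18:30 (add 8h to convert from UTC-8).
Mateo ∩ Finn: 09:30-12:15, 12:30-14:00, 14:30-17:00.
Mateo ∩ Finn ∩ Hiro: 09:30-12:15, 12:30-14:00, 15:00-17:00.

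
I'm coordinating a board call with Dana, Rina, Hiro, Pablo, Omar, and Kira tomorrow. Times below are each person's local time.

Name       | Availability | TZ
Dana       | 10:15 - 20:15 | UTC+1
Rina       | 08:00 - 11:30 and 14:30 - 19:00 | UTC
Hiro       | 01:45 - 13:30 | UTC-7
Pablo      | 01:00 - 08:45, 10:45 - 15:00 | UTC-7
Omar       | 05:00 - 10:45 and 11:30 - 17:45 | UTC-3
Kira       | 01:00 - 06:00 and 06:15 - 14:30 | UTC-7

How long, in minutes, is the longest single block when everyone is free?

135

Dana in UTC: 09:15-19:15 (subtract 1h to convert from UTC+1).
Rina in UTC: 08:00-11:30, 14:30-19:00.
Hiro in UTC: 08:45-20:30 (add 7h to convert from UTC-7).
Pablo in UTC: 08:00-15:45, 17:45-22:00 (add 7h to convert from UTC-7).
Omar in UTC: 08:00-13:45, 14:30-20:45 (add 3h to convert from UTC-3).
Kira in UTC: 08:00-13:00, 13:15-21:30 (add 7h to convert from UTC-7).
Dana ∩ Rina: 09:15-11:30, 14:30-19:00.
Dana ∩ Rina ∩ Hiro: 09:15-11:30, 14:30-19:00.
Dana ∩ Rina ∩ Hiro ∩ Pablo: 09:15-11:30, 14:30-15:45, 17:45-19:00.
Dana ∩ Rina ∩ Hiro ∩ Pablo ∩ Omar: 09:15-11:30, 14:30-15:45, 17:45-19:00.
Dana ∩ Rina ∩ Hiro ∩ Pablo ∩ Omar ∩ Kira: 09:15-11:30, 14:30-15:45, 17:45-19:00.
The longest is 09:15-11:30 at 135 minutes.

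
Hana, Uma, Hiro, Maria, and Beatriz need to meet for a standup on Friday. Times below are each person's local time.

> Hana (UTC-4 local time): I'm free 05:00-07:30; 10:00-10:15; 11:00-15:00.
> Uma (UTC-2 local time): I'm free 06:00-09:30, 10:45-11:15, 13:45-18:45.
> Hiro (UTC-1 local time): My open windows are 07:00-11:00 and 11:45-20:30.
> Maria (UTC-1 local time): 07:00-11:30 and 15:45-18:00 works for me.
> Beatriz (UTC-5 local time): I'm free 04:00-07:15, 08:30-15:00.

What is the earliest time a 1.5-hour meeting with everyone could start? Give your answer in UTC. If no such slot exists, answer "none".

09:00

Hana in UTC: 09:00-11:30, 14:00-14:15, 15:00-19:00 (add 4h to convert from UTC-4).
Uma in UTC: 08:00-11:30, 12:45-13:15, 15:45-20:45 (add 2h to convert from UTC-2).
Hiro in UTC: 08:00-12:00, 12:45-21:30 (add 1h to convert from UTC-1).
Maria in UTC: 08:00-12:30, 16:45-19:00 (add 1h to convert from UTC-1).
Beatriz in UTC: 09:00-12:15, 13:30-20:00 (add 5h to convert from UTC-5).
Hana ∩ Uma: 09:00-11:30, 15:45-19:00.
Hana ∩ Uma ∩ Hiro: 09:00-11:30, 15:45-19:00.
Hana ∩ Uma ∩ Hiro ∩ Maria: 09:00-11:30, 16:45-19:00.
Hana ∩ Uma ∩ Hiro ∩ Maria ∩ Beatriz: 09:00-11:30, 16:45-19:00.
So the common availability across everyone is 09:00-11:30, 16:45-19:00.
The first common window of at least 90 minutes is 09:00-11:30, so the earliest start is 09:00.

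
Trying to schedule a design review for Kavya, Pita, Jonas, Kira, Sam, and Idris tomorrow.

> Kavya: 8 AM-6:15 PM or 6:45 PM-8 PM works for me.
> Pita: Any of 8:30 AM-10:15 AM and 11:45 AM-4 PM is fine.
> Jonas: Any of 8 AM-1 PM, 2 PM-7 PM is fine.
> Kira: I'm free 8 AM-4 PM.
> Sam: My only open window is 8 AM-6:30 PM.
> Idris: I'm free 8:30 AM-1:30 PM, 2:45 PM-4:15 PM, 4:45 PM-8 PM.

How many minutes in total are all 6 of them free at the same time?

255

Kavya ∩ Pita: 08:30-10:15, 11:45-16:00.
Kavya ∩ Pita ∩ Jonas: 08:30-10:15, 11:45-13:00, 14:00-16:00.
Kavya ∩ Pita ∩ Jonas ∩ Kira: 08:30-10:15, 11:45-13:00, 14:00-16:00.
Kavya ∩ Pita ∩ Jonas ∩ Kira ∩ Sam: 08:30-10:15, 11:45-13:00, 14:00-16:00.
Kavya ∩ Pita ∩ Jonas ∩ Kira ∩ Sam ∩ Idris: 08:30-10:15, 11:45-13:00, 14:45-16:00.
So the common availability across everyone is 08:30-10:15, 11:45-13:00, 14:45-16:00.
Summing the common windows: 105 + 75 + 75 = 255 minutes.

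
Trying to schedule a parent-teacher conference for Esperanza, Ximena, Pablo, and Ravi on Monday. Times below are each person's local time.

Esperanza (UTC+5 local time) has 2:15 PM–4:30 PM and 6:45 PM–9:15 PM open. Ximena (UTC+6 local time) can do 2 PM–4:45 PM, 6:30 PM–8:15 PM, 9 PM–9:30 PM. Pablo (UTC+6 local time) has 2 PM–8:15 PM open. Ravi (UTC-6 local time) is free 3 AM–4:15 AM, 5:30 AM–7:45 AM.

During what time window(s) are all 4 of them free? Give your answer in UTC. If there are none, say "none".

Esperanza in UTC: 09:15-11:30, 13:45-16:15 (subtract 5h to convert from UTC+5).
Ximena in UTC: 08:00-10:45, 12:30-14:15, 15:00-15:30 (subtract 6h to convert from UTC+6).
Pablo in UTC: 08:00-14:15 (subtract 6h to convert from UTC+6).
Ravi in UTC: 09:00-10:15, 11:30-13:45 (add 6h to convert from UTC-6).
Esperanza ∩ Ximena: 09:15-10:45, 13:45-14:15, 15:00-15:30.
Esperanza ∩ Ximena ∩ Pablo: 09:15-10:45, 13:45-14:15.
Esperanza ∩ Ximena ∩ Pablo ∩ Ravi: 09:15-10:15.

09:15-10:15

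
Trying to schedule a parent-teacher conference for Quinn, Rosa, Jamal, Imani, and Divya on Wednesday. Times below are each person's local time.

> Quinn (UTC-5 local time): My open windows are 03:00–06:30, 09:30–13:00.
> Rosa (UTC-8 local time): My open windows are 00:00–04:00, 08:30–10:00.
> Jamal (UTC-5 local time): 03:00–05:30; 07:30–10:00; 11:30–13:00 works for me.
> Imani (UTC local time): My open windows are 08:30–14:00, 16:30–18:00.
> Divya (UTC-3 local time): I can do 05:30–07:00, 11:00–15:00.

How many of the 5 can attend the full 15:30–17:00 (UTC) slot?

Quinn in UTC: 08:00-11:30, 14:30-18:00 (add 5h to convert from UTC-5).
Rosa in UTC: 08:00-12:00, 16:30-18:00 (add 8h to convert from UTC-8).
Jamal in UTC: 08:00-10:30, 12:30-15:00, 16:30-18:00 (add 5h to convert from UTC-5).
Imani in UTC: 08:30-14:00, 16:30-18:00.
Divya in UTC: 08:30-10:00, 14:00-18:00 (add 3h to convert from UTC-3).
Quinn and Divya can make the full 15:30-17:00 slot — that's 2.

2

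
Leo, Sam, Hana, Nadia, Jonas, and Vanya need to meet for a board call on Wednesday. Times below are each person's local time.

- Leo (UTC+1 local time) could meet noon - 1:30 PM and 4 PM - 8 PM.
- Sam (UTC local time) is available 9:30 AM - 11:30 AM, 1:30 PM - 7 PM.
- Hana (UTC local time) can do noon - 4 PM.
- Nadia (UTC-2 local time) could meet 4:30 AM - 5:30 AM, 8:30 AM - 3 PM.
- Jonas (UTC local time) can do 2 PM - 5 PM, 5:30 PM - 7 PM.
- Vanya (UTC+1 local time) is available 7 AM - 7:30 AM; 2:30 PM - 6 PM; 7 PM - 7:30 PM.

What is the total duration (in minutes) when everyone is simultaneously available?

Leo in UTC: 11:00-12:30, 15:00-19:00 (subtract 1h to convert from UTC+1).
Sam in UTC: 09:30-11:30, 13:30-19:00.
Hana in UTC: 12:00-16:00.
Nadia in UTC: 06:30-07:30, 10:30-17:00 (add 2h to convert from UTC-2).
Jonas in UTC: 14:00-17:00, 17:30-19:00.
Vanya in UTC: 06:00-06:30, 13:30-17:00, 18:00-18:30 (subtract 1h to convert from UTC+1).
Leo ∩ Sam: 11:00-11:30, 15:00-19:00.
Leo ∩ Sam ∩ Hana: 15:00-16:00.
Leo ∩ Sam ∩ Hana ∩ Nadia: 15:00-16:00.
Leo ∩ Sam ∩ Hana ∩ Nadia ∩ Jonas: 15:00-16:00.
Leo ∩ Sam ∩ Hana ∩ Nadia ∩ Jonas ∩ Vanya: 15:00-16:00.
That's a single block of 60 minutes.

60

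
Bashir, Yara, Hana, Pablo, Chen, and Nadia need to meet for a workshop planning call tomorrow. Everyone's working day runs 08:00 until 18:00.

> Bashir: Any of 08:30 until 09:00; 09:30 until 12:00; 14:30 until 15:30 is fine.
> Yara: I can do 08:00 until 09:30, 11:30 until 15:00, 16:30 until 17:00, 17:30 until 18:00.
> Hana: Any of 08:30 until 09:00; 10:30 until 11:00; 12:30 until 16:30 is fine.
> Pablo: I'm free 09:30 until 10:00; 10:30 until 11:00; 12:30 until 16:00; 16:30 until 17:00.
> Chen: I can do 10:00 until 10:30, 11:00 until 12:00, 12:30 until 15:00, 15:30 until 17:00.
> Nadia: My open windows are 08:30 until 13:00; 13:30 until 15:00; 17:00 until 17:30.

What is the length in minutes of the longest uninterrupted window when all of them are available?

30

Bashir ∩ Yara: 08:30-09:00, 11:30-12:00, 14:30-15:00.
Bashir ∩ Yara ∩ Hana: 08:30-09:00, 14:30-15:00.
Bashir ∩ Yara ∩ Hana ∩ Pablo: 14:30-15:00.
Bashir ∩ Yara ∩ Hana ∩ Pablo ∩ Chen: 14:30-15:00.
Bashir ∩ Yara ∩ Hana ∩ Pablo ∩ Chen ∩ Nadia: 14:30-15:00.
The longest is 14:30-15:00 at 30 minutes.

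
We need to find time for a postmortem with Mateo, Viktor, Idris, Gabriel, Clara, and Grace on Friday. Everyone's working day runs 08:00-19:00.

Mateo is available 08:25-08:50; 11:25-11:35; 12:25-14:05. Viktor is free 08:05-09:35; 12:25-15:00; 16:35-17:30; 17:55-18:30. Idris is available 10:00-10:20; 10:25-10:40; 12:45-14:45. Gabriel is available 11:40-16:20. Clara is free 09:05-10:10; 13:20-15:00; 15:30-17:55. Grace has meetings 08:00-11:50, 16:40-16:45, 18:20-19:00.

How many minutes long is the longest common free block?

Mateo free: 08:25-08:50, 11:25-11:35, 12:25-14:05.
Viktor free: 08:05-09:35, 12:25-15:00, 16:35-17:30, 17:55-18:30.
Idris free: 10:00-10:20, 10:25-10:40, 12:45-14:45.
Gabriel free: 11:40-16:20.
Clara free: 09:05-10:10, 13:20-15:00, 15:30-17:55.
Grace free: 11:50-16:40, 16:45-18:20 (invert busy blocks within the working day).
Mateo ∩ Viktor: 08:25-08:50, 12:25-14:05.
Mateo ∩ Viktor ∩ Idris: 12:45-14:05.
Mateo ∩ Viktor ∩ Idris ∩ Gabriel: 12:45-14:05.
Mateo ∩ Viktor ∩ Idris ∩ Gabriel ∩ Clara: 13:20-14:05.
Mateo ∩ Viktor ∩ Idris ∩ Gabriel ∩ Clara ∩ Grace: 13:20-14:05.
So the common availability across everyone is 13:20-14:05.
The longest is 13:20-14:05 at 45 minutes.

45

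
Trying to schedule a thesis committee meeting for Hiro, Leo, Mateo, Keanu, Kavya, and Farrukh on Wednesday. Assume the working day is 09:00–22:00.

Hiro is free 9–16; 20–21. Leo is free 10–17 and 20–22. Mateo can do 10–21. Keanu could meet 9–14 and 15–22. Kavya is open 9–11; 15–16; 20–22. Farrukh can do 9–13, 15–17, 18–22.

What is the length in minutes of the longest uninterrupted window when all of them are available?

Hiro ∩ Leo: 10:00-16:00, 20:00-21:00.
Hiro ∩ Leo ∩ Mateo: 10:00-16:00, 20:00-21:00.
Hiro ∩ Leo ∩ Mateo ∩ Keanu: 10:00-14:00, 15:00-16:00, 20:00-21:00.
Hiro ∩ Leo ∩ Mateo ∩ Keanu ∩ Kavya: 10:00-11:00, 15:00-16:00, 20:00-21:00.
Hiro ∩ Leo ∩ Mateo ∩ Keanu ∩ Kavya ∩ Farrukh: 10:00-11:00, 15:00-16:00, 20:00-21:00.
Those are the intersection windows.
The longest is 10:00-11:00 at 60 minutes.

60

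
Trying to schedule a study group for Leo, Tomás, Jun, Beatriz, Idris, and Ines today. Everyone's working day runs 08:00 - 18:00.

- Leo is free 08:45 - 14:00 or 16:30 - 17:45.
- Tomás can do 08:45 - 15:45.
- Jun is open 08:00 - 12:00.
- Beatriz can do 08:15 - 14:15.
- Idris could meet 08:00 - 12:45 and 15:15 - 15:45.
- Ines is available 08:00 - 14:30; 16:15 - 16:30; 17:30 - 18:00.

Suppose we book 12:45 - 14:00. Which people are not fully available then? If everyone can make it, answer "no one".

Idris, Jun

Leo: free for 12:45-14:00. Tomás: free for 12:45-14:00. Jun: not fully free for 12:45-14:00. Beatriz: free for 12:45-14:00. Idris: not fully free for 12:45-14:00. Ines: free for 12:45-14:00.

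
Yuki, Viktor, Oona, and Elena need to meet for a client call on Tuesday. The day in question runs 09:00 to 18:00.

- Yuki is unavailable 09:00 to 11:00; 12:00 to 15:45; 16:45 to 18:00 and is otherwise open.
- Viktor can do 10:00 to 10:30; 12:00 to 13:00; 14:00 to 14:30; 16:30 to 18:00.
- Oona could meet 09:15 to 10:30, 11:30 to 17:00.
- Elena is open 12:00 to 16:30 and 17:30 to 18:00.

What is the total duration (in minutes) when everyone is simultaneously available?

0

Yuki free: 11:00-12:00, 15:45-16:45 (invert busy blocks within the working day).
Viktor free: 10:00-10:30, 12:00-13:00, 14:00-14:30, 16:30-18:00.
Oona free: 09:15-10:30, 11:30-17:00.
Elena free: 12:00-16:30, 17:30-18:00.
Yuki ∩ Viktor: 16:30-16:45.
Yuki ∩ Viktor ∩ Oona: 16:30-16:45.
Yuki ∩ Viktor ∩ Oona ∩ Elena: ∅.
There is no time when everyone is free.
There is no common window, so the total is 0 minutes.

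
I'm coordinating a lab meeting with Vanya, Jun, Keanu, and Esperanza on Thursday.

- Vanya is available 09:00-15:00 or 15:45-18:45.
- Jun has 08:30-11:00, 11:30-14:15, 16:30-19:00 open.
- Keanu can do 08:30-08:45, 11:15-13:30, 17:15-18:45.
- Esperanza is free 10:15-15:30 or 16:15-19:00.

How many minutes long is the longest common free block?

Vanya ∩ Jun: 09:00-11:00, 11:30-14:15, 16:30-18:45.
Vanya ∩ Jun ∩ Keanu: 11:30-13:30, 17:15-18:45.
Vanya ∩ Jun ∩ Keanu ∩ Esperanza: 11:30-13:30, 17:15-18:45.
The longest is 11:30-13:30 at 120 minutes.

120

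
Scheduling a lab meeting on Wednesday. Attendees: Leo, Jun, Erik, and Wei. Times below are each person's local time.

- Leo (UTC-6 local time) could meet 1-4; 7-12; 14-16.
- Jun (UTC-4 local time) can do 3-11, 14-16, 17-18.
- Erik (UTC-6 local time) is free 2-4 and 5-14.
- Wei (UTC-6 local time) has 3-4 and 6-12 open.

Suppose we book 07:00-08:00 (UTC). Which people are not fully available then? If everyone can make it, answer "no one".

Leo in UTC: 07:00-10:00, 13:00-18:00, 20:00-22:00 (add 6h to convert from UTC-6).
Jun in UTC: 07:00-15:00, 18:00-20:00, 21:00-22:00 (add 4h to convert from UTC-4).
Erik in UTC: 08:00-10:00, 11:00-20:00 (add 6h to convert from UTC-6).
Wei in UTC: 09:00-10:00, 12:00-18:00 (add 6h to convert from UTC-6).
Leo: free for 07:00-08:00. Jun: free for 07:00-08:00. Erik: not fully free for 07:00-08:00. Wei: not fully free for 07:00-08:00.

Erik, Wei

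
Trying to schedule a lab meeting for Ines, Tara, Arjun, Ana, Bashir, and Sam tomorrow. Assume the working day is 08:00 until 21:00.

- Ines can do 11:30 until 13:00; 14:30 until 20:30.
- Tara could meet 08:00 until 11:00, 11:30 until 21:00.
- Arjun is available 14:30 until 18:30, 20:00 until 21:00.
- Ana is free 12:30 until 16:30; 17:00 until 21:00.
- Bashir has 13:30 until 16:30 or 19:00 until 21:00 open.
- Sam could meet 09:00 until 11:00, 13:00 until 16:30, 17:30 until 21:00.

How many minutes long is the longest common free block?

Ines ∩ Tara: 11:30-13:00, 14:30-20:30.
Ines ∩ Tara ∩ Arjun: 14:30-18:30, 20:00-20:30.
Ines ∩ Tara ∩ Arjun ∩ Ana: 14:30-16:30, 17:00-18:30, 20:00-20:30.
Ines ∩ Tara ∩ Arjun ∩ Ana ∩ Bashir: 14:30-16:30, 20:00-20:30.
Ines ∩ Tara ∩ Arjun ∩ Ana ∩ Bashir ∩ Sam: 14:30-16:30, 20:00-20:30.
The longest is 14:30-16:30 at 120 minutes.

120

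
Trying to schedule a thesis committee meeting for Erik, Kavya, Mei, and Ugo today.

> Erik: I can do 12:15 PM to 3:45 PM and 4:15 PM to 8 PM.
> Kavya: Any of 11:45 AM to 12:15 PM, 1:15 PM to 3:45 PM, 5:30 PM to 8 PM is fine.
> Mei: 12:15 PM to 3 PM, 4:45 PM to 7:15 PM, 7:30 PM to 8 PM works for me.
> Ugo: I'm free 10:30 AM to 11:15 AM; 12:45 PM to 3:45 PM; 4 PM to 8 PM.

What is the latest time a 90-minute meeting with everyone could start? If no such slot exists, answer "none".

17:45

Erik ∩ Kavya: 13:15-15:45, 17:30-20:00.
Erik ∩ Kavya ∩ Mei: 13:15-15:00, 17:30-19:15, 19:30-20:00.
Erik ∩ Kavya ∩ Mei ∩ Ugo: 13:15-15:00, 17:30-19:15, 19:30-20:00.
The last common window of at least 90 minutes is 17:30-19:15; a 90-minute meeting can start as late as 17:45 and still end by 19:15.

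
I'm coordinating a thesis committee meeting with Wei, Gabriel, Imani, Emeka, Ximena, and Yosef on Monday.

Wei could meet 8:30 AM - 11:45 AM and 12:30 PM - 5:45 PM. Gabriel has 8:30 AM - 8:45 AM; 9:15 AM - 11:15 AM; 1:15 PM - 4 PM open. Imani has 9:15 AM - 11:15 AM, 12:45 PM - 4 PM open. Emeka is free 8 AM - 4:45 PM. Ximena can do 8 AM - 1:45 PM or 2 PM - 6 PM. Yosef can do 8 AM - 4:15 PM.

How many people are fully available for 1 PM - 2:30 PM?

Wei, Imani, Emeka, and Yosef can make the full 13:00-14:30 slot — that's 4.

4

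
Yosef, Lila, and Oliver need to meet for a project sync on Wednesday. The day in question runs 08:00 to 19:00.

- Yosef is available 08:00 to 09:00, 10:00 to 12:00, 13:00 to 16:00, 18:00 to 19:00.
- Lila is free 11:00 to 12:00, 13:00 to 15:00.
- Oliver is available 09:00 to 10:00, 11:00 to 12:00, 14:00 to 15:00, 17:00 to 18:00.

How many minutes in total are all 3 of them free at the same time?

120

Yosef ∩ Lila: 11:00-12:00, 13:00-15:00.
Yosef ∩ Lila ∩ Oliver: 11:00-12:00, 14:00-15:00.
So the common availability across everyone is 11:00-12:00, 14:00-15:00.
Summing the common windows: 60 + 60 = 120 minutes.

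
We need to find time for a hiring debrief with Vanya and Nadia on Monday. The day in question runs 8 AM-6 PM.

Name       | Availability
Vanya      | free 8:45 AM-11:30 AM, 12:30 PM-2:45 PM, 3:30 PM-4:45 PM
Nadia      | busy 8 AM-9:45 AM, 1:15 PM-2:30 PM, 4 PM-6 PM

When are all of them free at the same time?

Vanya free: 08:45-11:30, 12:30-14:45, 15:30-16:45.
Nadia free: 09:45-13:15, 14:30-16:00 (invert busy blocks within the working day).
Vanya ∩ Nadia: 09:45-11:30, 12:30-13:15, 14:30-14:45, 15:30-16:00.

09:45-11:30, 12:30-13:15, 14:30-14:45, 15:30-16:00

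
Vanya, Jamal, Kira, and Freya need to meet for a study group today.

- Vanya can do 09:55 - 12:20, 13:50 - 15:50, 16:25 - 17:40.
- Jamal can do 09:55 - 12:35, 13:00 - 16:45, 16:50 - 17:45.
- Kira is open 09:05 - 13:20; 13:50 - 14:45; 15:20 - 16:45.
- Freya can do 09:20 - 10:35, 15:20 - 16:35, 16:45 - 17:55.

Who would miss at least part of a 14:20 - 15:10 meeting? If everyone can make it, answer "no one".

Vanya: free for 14:20-15:10. Jamal: free for 14:20-15:10. Kira: not fully free for 14:20-15:10. Freya: not fully free for 14:20-15:10.

Freya, Kira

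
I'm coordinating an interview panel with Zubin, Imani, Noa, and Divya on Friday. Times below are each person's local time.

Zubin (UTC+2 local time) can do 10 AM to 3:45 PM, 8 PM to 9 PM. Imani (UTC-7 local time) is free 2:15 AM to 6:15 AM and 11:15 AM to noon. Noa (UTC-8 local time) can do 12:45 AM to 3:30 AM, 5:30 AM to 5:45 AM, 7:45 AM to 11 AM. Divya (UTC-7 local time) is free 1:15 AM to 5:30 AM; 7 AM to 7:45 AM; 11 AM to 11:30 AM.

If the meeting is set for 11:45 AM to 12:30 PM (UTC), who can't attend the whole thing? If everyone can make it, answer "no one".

Zubin in UTC: 08:00-13:45, 18:00-19:00 (subtract 2h to convert from UTC+2).
Imani in UTC: 09:15-13:15, 18:15-19:00 (add 7h to convert from UTC-7).
Noa in UTC: 08:45-11:30, 13:30-13:45, 15:45-19:00 (add 8h to convert from UTC-8).
Divya in UTC: 08:15-12:30, 14:00-14:45, 18:00-18:30 (add 7h to convert from UTC-7).
Zubin: free for 11:45-12:30. Imani: free for 11:45-12:30. Noa: not fully free for 11:45-12:30. Divya: free for 11:45-12:30.

Noa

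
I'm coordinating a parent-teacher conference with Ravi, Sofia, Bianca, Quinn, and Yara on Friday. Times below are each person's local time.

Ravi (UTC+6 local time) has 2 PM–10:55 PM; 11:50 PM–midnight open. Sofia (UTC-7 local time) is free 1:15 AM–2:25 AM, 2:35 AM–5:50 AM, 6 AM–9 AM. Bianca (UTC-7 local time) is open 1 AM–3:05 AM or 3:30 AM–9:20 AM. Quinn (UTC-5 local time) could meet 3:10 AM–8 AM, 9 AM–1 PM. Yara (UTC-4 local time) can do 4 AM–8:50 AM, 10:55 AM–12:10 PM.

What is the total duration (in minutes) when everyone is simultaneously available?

305

Ravi in UTC: 08:00-16:55, 17:50-18:00 (subtract 6h to convert from UTC+6).
Sofia in UTC: 08:15-09:25, 09:35-12:50, 13:00-16:00 (add 7h to convert from UTC-7).
Bianca in UTC: 08:00-10:05, 10:30-16:20 (add 7h to convert from UTC-7).
Quinn in UTC: 08:10-13:00, 14:00-18:00 (add 5h to convert from UTC-5).
Yara in UTC: 08:00-12:50, 14:55-16:10 (add 4h to convert from UTC-4).
Ravi ∩ Sofia: 08:15-09:25, 09:35-12:50, 13:00-16:00.
Ravi ∩ Sofia ∩ Bianca: 08:15-09:25, 09:35-10:05, 10:30-12:50, 13:00-16:00.
Ravi ∩ Sofia ∩ Bianca ∩ Quinn: 08:15-09:25, 09:35-10:05, 10:30-12:50, 14:00-16:00.
Ravi ∩ Sofia ∩ Bianca ∩ Quinn ∩ Yara: 08:15-09:25, 09:35-10:05, 10:30-12:50, 14:55-16:00.
Those are the intersection windows.
Summing the common windows: 70 + 30 + 140 + 65 = 305 minutes.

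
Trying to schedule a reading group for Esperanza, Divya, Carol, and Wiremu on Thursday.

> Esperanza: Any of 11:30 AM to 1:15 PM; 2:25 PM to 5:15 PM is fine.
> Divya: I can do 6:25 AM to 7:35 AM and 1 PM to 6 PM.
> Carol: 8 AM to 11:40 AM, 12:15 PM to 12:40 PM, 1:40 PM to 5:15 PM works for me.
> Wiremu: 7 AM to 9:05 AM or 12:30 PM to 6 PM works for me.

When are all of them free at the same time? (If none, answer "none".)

14:25-17:15

Esperanza ∩ Divya: 13:00-13:15, 14:25-17:15.
Esperanza ∩ Divya ∩ Carol: 14:25-17:15.
Esperanza ∩ Divya ∩ Carol ∩ Wiremu: 14:25-17:15.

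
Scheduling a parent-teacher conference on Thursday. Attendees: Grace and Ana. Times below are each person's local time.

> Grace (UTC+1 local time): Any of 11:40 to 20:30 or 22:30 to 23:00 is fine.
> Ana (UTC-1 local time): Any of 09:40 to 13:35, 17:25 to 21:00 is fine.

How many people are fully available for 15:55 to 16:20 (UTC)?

Grace in UTC: 10:40-19:30, 21:30-22:00 (subtract 1h to convert from UTC+1).
Ana in UTC: 10:40-14:35, 18:25-22:00 (add 1h to convert from UTC-1).
Grace can make the full 15:55-16:20 slot — that's 1.

1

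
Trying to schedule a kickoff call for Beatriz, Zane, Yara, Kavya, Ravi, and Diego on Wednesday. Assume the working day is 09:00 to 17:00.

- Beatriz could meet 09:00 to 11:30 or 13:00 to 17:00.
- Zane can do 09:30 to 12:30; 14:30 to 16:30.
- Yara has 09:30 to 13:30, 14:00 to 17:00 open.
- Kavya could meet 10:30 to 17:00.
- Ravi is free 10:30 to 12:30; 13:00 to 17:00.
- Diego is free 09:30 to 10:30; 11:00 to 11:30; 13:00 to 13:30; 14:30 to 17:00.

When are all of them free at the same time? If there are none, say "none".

Beatriz ∩ Zane: 09:30-11:30, 14:30-16:30.
Beatriz ∩ Zane ∩ Yara: 09:30-11:30, 14:30-16:30.
Beatriz ∩ Zane ∩ Yara ∩ Kavya: 10:30-11:30, 14:30-16:30.
Beatriz ∩ Zane ∩ Yara ∩ Kavya ∩ Ravi: 10:30-11:30, 14:30-16:30.
Beatriz ∩ Zane ∩ Yara ∩ Kavya ∩ Ravi ∩ Diego: 11:00-11:30, 14:30-16:30.
Those are the intersection windows.

11:00-11:30, 14:30-16:30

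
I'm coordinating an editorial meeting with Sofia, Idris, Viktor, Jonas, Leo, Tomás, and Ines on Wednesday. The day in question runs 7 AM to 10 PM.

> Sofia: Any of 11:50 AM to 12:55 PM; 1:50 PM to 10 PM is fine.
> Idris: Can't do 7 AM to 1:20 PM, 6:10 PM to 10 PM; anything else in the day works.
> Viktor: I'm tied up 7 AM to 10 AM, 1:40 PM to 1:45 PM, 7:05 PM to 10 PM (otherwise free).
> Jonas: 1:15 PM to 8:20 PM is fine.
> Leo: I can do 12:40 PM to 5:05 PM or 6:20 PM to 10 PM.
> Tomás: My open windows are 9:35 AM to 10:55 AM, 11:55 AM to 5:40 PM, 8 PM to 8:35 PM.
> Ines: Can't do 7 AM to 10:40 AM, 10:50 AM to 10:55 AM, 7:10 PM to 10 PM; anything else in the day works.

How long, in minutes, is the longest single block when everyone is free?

195

Sofia free: 11:50-12:55, 13:50-22:00.
Idris free: 13:20-18:10 (invert busy blocks within the working day).
Viktor free: 10:00-13:40, 13:45-19:05 (invert busy blocks within the working day).
Jonas free: 13:15-20:20.
Leo free: 12:40-17:05, 18:20-22:00.
Tomás free: 09:35-10:55, 11:55-17:40, 20:00-20:35.
Ines free: 10:40-10:50, 10:55-19:10 (invert busy blocks within the working day).
Sofia ∩ Idris: 13:50-18:10.
Sofia ∩ Idris ∩ Viktor: 13:50-18:10.
Sofia ∩ Idris ∩ Viktor ∩ Jonas: 13:50-18:10.
Sofia ∩ Idris ∩ Viktor ∩ Jonas ∩ Leo: 13:50-17:05.
Sofia ∩ Idris ∩ Viktor ∩ Jonas ∩ Leo ∩ Tomás: 13:50-17:05.
Sofia ∩ Idris ∩ Viktor ∩ Jonas ∩ Leo ∩ Tomás ∩ Ines: 13:50-17:05.
The longest is 13:50-17:05 at 195 minutes.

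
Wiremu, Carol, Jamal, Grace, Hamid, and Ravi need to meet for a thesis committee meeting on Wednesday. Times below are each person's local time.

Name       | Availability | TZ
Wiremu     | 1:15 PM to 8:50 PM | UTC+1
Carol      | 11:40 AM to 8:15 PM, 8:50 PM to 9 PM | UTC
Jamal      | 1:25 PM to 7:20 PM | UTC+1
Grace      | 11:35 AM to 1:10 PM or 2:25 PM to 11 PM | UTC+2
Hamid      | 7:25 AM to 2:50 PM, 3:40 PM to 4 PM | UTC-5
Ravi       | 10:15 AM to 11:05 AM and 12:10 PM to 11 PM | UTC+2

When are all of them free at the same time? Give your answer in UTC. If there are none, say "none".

Wiremu in UTC: 12:15-19:50 (subtract 1h to convert from UTC+1).
Carol in UTC: 11:40-20:15, 20:50-21:00.
Jamal in UTC: 12:25-18:20 (subtract 1h to convert from UTC+1).
Grace in UTC: 09:35-11:10, 12:25-21:00 (subtract 2h to convert from UTC+2).
Hamid in UTC: 12:25-19:50, 20:40-21:00 (add 5h to convert from UTC-5).
Ravi in UTC: 08:15-09:05, 10:10-21:00 (subtract 2h to convert from UTC+2).
Wiremu ∩ Carol: 12:15-19:50.
Wiremu ∩ Carol ∩ Jamal: 12:25-18:20.
Wiremu ∩ Carol ∩ Jamal ∩ Grace: 12:25-18:20.
Wiremu ∩ Carol ∩ Jamal ∩ Grace ∩ Hamid: 12:25-18:20.
Wiremu ∩ Carol ∩ Jamal ∩ Grace ∩ Hamid ∩ Ravi: 12:25-18:20.
So the common availability across everyone is 12:25-18:20.

12:25-18:20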